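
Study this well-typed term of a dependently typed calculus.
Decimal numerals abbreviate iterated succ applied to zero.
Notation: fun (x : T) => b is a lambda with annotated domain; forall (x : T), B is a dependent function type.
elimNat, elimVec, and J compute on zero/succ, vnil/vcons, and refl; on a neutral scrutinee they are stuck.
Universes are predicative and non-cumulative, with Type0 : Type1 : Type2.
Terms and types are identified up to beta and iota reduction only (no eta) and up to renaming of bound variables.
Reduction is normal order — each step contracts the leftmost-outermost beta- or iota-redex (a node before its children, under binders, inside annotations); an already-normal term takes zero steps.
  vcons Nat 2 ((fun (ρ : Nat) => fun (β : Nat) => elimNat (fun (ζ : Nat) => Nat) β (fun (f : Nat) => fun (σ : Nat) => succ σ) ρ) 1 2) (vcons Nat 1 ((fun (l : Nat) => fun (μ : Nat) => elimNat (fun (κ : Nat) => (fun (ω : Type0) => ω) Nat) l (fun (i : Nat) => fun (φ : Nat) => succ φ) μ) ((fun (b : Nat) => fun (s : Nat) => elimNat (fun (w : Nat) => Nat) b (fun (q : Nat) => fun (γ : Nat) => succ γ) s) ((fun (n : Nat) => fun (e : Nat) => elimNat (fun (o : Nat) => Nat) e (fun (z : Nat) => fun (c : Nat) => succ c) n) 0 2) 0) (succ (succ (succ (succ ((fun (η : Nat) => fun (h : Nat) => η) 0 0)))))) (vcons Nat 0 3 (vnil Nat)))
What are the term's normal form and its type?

resulting normal form:
  vcons Nat 2 3 (vcons Nat 1 6 (vcons Nat 0 3 (vnil Nat)))
the term's type:
  Vec Nat 3


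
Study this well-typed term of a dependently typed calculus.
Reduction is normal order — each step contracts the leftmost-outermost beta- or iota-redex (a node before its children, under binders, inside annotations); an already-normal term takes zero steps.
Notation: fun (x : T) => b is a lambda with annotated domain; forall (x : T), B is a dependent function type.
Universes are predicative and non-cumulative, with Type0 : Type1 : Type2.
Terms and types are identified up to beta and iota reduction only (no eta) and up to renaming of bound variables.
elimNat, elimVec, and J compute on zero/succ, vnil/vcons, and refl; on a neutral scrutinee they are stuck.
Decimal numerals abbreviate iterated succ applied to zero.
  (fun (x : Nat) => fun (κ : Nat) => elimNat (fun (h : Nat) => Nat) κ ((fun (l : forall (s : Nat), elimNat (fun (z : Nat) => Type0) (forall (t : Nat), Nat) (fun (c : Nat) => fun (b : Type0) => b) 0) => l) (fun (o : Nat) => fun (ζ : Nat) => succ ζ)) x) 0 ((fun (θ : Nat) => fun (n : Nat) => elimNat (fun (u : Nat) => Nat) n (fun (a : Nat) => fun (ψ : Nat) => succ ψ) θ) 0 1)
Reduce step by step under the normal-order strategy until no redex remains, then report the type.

normal-order reduction sequence:
  (fun (x : Nat) => fun (κ : Nat) => elimNat (fun (h : Nat) => Nat) κ ((fun (l : forall (s : Nat), elimNat (fun (z : Nat) => Type0) (forall (t : Nat), Nat) (fun (c : Nat) => fun (b : Type0) => b) 0) => l) (fun (o : Nat) => fun (ζ : Nat) => succ ζ)) x) 0 ((fun (θ : Nat) => fun (n : Nat) => elimNat (fun (u : Nat) => Nat) n (fun (a : Nat) => fun (ψ : Nat) => succ ψ) θ) 0 1)
  ~> (fun (x : Nat) => elimNat (fun (κ : Nat) => Nat) x ((fun (h : forall (l : Nat), elimNat (fun (s : Nat) => Type0) (forall (z : Nat), Nat) (fun (t : Nat) => fun (c : Type0) => c) 0) => h) (fun (b : Nat) => fun (o : Nat) => succ o)) 0) ((fun (ζ : Nat) => fun (θ : Nat) => elimNat (fun (n : Nat) => Nat) θ (fun (u : Nat) => fun (a : Nat) => succ a) ζ) 0 1)
  ~> elimNat (fun (x : Nat) => Nat) ((fun (κ : Nat) => fun (h : Nat) => elimNat (fun (l : Nat) => Nat) h (fun (s : Nat) => fun (z : Nat) => succ z) κ) 0 1) ((fun (t : forall (c : Nat), elimNat (fun (b : Nat) => Type0) (forall (o : Nat), Nat) (fun (ζ : Nat) => fun (θ : Type0) => θ) 0) => t) (fun (n : Nat) => fun (u : Nat) => succ u)) 0
  ~> (fun (x : Nat) => fun (κ : Nat) => elimNat (fun (h : Nat) => Nat) κ (fun (l : Nat) => fun (s : Nat) => succ s) x) 0 1
  ~> (fun (x : Nat) => elimNat (fun (κ : Nat) => Nat) x (fun (h : Nat) => fun (l : Nat) => succ l) 0) 1
  ~> elimNat (fun (x : Nat) => Nat) 1 (fun (κ : Nat) => fun (h : Nat) => succ h) 0
  ~> 1
the term's type:
  Nat


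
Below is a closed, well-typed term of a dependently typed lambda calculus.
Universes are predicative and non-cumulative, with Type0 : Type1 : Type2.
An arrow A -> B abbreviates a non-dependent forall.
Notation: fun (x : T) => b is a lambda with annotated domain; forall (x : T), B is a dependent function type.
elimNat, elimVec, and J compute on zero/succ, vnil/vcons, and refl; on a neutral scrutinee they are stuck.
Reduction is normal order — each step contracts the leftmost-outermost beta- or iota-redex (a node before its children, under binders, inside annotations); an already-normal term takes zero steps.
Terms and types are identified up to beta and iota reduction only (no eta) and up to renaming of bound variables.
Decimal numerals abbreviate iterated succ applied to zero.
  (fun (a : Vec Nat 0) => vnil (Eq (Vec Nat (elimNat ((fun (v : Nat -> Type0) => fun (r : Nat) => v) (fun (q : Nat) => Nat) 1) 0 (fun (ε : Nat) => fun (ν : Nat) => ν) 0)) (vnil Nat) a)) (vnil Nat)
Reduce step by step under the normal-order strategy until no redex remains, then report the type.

normal-order reduction sequence:
  (fun (a : Vec Nat 0) => vnil (Eq (Vec Nat (elimNat ((fun (v : Nat -> Type0) => fun (r : Nat) => v) (fun (q : Nat) => Nat) 1) 0 (fun (ε : Nat) => fun (ν : Nat) => ν) 0)) (vnil Nat) a)) (vnil Nat)
  ~> vnil (Eq (Vec Nat (elimNat ((fun (a : Nat -> Type0) => fun (v : Nat) => a) (fun (r : Nat) => Nat) 1) 0 (fun (q : Nat) => fun (ε : Nat) => ε) 0)) (vnil Nat) (vnil Nat))
  ~> vnil (Eq (Vec Nat 0) (vnil Nat) (vnil Nat))
the term's type:
  Vec (Eq (Vec Nat 0) (vnil Nat) (vnil Nat)) 0


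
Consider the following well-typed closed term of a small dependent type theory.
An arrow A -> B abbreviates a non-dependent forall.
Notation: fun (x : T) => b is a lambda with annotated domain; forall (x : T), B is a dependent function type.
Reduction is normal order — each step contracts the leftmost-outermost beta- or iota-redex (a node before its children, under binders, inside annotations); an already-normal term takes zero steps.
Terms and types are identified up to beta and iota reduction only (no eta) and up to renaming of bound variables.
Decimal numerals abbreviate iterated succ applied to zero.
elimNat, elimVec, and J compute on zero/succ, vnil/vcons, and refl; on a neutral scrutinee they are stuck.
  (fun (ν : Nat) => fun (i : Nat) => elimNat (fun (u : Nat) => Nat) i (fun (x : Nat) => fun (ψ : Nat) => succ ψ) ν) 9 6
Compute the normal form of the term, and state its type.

normal form:
  15
the term's type:
  Nat
observation: contracting a beta-redex first, the term normalizes in 30 steps.


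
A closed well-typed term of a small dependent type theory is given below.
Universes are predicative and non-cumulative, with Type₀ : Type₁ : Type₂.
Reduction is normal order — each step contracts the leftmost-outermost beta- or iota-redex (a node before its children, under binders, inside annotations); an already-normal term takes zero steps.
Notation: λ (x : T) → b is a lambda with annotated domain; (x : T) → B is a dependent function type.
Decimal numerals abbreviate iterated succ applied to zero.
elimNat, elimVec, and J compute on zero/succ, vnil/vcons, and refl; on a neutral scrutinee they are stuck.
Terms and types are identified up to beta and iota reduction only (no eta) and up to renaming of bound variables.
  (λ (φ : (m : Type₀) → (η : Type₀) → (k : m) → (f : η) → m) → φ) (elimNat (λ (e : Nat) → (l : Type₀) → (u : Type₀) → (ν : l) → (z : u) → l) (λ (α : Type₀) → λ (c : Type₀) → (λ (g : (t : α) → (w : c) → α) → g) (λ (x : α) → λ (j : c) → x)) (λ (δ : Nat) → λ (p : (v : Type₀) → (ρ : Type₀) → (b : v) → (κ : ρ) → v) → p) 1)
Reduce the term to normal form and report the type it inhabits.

normal form:
  λ (φ : Type₀) → λ (m : Type₀) → λ (η : φ) → λ (k : m) → η
the term's type:
  (φ : Type₀) → (m : Type₀) → (η : φ) → (k : m) → φ
observation: contracting a beta-redex first, the term normalizes in 6 steps.


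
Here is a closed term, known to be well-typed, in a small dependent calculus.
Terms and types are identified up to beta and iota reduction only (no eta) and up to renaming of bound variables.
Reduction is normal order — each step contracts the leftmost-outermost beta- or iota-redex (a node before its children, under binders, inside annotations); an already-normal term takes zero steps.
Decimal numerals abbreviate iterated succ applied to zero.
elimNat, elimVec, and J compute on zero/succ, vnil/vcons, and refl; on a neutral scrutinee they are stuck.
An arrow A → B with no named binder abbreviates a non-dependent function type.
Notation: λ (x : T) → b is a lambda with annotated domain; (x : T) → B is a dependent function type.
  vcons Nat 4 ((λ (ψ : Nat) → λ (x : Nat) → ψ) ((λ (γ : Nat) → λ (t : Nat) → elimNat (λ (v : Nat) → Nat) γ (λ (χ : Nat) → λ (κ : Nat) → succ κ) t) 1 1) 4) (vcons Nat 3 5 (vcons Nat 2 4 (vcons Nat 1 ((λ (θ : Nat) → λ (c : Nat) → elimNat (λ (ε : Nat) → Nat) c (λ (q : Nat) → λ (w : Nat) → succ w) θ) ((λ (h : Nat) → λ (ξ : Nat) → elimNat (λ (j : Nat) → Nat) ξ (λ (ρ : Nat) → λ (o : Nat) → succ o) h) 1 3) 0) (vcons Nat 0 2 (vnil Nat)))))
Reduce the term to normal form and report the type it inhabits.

resulting normal form:
  vcons Nat 4 2 (vcons Nat 3 5 (vcons Nat 2 4 (vcons Nat 1 4 (vcons Nat 0 2 (vnil Nat)))))
type:
  Vec Nat 5


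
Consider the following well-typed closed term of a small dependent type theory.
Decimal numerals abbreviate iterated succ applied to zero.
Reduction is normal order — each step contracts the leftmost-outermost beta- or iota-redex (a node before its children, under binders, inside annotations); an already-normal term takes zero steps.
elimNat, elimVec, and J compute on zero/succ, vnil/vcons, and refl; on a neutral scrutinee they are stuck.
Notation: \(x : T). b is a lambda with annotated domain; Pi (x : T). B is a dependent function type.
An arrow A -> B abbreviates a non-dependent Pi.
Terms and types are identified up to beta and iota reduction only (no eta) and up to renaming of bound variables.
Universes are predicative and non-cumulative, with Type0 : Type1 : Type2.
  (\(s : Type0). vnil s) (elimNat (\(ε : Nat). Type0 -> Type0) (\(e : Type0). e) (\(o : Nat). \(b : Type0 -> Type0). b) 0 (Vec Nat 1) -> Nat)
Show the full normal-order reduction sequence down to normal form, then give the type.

reduction (normal order):
  (\(s : Type0). vnil s) (elimNat (\(ε : Nat). Type0 -> Type0) (\(e : Type0). e) (\(o : Nat). \(b : Type0 -> Type0). b) 0 (Vec Nat 1) -> Nat)
  ~> vnil (elimNat (\(s : Nat). Type0 -> Type0) (\(ε : Type0). ε) (\(e : Nat). \(o : Type0 -> Type0). o) 0 (Vec Nat 1) -> Nat)
  ~> vnil ((\(s : Type0). s) (Vec Nat 1) -> Nat)
  ~> vnil (Vec Nat 1 -> Nat)
type:
  Vec (Vec Nat 1 -> Nat) 0


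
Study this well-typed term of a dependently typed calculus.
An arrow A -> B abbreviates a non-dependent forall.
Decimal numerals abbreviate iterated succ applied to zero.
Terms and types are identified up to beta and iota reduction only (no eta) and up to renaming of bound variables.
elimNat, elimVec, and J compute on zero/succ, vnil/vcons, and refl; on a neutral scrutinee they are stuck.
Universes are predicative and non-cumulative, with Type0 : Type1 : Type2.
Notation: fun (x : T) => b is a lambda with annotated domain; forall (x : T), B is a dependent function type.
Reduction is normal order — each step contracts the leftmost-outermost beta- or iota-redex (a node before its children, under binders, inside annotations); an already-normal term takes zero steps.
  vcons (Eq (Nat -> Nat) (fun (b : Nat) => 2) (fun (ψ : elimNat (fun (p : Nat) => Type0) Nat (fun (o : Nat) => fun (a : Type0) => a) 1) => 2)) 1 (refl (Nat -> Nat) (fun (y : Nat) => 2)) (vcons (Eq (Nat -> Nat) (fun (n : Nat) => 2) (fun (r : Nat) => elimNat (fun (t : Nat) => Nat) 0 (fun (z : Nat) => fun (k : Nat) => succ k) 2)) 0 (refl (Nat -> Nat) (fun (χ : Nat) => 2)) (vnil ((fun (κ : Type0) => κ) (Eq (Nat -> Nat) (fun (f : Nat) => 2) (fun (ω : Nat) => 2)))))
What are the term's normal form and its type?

normal form:
  vcons (Eq (Nat -> Nat) (fun (b : Nat) => 2) (fun (ψ : Nat) => 2)) 1 (refl (Nat -> Nat) (fun (p : Nat) => 2)) (vcons (Eq (Nat -> Nat) (fun (o : Nat) => 2) (fun (a : Nat) => 2)) 0 (refl (Nat -> Nat) (fun (y : Nat) => 2)) (vnil (Eq (Nat -> Nat) (fun (n : Nat) => 2) (fun (r : Nat) => 2))))
type:
  Vec (Eq (Nat -> Nat) (fun (b : Nat) => 2) (fun (ψ : Nat) => 2)) 2


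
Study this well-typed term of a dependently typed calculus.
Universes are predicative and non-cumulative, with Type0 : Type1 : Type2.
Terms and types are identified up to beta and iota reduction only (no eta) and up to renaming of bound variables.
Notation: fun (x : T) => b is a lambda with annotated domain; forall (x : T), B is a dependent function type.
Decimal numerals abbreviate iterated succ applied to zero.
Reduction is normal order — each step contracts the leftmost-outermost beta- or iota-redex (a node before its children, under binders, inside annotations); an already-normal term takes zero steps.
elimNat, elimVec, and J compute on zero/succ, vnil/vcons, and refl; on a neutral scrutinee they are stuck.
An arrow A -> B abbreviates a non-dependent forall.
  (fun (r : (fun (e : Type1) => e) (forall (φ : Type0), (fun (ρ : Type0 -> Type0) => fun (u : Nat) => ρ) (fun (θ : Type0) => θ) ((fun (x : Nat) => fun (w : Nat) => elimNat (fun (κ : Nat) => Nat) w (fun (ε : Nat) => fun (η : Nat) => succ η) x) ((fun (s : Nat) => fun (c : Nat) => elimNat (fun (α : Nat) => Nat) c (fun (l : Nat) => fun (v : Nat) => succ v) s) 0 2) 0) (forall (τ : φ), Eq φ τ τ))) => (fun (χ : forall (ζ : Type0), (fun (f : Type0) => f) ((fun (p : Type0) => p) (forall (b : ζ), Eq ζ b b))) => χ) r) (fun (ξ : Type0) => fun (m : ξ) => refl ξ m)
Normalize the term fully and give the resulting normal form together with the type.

reduced normal form:
  fun (r : Type0) => fun (e : r) => refl r e
inferred type:
  forall (r : Type0), forall (e : r), Eq r e e
observation: the leftmost-outermost redex is a beta-redex, and normalization takes 2 steps.


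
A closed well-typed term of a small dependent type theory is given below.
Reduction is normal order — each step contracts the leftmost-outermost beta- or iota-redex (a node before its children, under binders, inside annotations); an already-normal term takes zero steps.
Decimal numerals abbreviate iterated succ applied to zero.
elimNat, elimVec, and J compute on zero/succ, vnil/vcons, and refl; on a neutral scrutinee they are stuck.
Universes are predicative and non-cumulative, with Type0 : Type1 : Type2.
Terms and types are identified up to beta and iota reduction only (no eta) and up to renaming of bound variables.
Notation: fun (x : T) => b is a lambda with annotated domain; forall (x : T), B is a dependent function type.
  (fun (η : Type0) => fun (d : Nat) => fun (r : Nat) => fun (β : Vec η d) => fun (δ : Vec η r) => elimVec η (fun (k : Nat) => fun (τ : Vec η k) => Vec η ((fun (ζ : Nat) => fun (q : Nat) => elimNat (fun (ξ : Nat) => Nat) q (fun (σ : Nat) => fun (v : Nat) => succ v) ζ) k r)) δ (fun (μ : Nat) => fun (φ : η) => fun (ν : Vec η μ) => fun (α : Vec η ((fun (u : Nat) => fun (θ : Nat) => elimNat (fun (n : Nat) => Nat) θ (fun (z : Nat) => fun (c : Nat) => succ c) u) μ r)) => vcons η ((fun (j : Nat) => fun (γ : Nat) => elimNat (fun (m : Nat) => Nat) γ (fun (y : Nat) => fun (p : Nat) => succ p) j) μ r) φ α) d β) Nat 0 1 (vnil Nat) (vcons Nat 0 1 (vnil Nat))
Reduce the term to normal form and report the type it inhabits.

normal form:
  vcons Nat 0 1 (vnil Nat)
type:
  Vec Nat 1
observation: the leftmost-outermost redex is a beta-redex, and normalization takes 6 steps.


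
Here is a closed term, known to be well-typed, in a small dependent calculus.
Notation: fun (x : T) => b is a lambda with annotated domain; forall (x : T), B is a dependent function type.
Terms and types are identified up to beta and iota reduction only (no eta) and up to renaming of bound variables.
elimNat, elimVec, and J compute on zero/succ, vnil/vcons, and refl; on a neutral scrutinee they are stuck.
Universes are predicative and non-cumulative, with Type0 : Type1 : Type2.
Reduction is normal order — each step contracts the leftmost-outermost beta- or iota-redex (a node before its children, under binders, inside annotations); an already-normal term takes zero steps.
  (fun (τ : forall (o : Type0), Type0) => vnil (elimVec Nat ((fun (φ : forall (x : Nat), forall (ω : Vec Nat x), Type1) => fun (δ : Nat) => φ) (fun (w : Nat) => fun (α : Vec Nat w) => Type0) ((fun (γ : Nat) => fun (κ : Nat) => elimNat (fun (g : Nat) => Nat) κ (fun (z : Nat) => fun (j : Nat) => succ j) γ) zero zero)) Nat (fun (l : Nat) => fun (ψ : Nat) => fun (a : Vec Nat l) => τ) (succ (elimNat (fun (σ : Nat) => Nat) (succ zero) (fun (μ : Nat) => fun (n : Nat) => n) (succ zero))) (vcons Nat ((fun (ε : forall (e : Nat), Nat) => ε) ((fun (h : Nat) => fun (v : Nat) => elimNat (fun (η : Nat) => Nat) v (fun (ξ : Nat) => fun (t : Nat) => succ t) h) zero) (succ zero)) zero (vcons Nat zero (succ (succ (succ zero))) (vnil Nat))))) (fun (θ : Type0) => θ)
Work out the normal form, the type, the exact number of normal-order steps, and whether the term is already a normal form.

normal form:
  vnil Nat
type:
  Vec Nat zero
steps to reach normal form (normal order): 12
already normal: no
first redex: a beta-redex


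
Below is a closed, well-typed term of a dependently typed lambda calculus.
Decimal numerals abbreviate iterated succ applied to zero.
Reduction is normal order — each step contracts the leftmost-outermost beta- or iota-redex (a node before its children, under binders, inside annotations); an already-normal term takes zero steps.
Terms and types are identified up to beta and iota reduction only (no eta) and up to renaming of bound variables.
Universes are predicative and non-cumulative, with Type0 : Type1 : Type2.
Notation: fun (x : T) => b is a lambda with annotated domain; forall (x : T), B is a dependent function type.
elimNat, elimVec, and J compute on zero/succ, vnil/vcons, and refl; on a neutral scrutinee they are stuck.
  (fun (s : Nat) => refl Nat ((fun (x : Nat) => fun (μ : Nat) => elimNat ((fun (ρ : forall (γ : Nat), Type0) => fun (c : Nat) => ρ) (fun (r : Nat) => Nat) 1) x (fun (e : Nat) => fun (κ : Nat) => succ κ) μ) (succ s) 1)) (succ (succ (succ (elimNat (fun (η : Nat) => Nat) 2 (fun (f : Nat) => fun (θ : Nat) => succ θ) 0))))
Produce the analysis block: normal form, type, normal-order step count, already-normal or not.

resulting normal form:
  refl Nat 7
type:
  Eq Nat 7 7
normal-order step count: 8
term was already normal: no
first redex: a beta-redex


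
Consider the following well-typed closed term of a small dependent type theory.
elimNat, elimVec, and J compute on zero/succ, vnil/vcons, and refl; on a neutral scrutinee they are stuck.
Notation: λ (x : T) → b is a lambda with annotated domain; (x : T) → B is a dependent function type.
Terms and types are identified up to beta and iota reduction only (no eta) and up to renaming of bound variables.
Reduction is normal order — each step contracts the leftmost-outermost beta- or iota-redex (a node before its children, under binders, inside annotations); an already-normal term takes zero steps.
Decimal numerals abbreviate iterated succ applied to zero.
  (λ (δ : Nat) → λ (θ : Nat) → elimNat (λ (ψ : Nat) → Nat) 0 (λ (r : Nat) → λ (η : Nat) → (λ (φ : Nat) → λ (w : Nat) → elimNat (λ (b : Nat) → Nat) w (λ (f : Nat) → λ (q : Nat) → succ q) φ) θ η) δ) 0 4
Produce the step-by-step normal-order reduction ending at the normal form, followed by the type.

normal-order reduction:
  (λ (δ : Nat) → λ (θ : Nat) → elimNat (λ (ψ : Nat) → Nat) 0 (λ (r : Nat) → λ (η : Nat) → (λ (φ : Nat) → λ (w : Nat) → elimNat (λ (b : Nat) → Nat) w (λ (f : Nat) → λ (q : Nat) → succ q) φ) θ η) δ) 0 4
  ~> (λ (δ : Nat) → elimNat (λ (θ : Nat) → Nat) 0 (λ (ψ : Nat) → λ (r : Nat) → (λ (η : Nat) → λ (φ : Nat) → elimNat (λ (w : Nat) → Nat) φ (λ (b : Nat) → λ (f : Nat) → succ f) η) δ r) 0) 4
  ~> elimNat (λ (δ : Nat) → Nat) 0 (λ (θ : Nat) → λ (ψ : Nat) → (λ (r : Nat) → λ (η : Nat) → elimNat (λ (φ : Nat) → Nat) η (λ (w : Nat) → λ (b : Nat) → succ b) r) 4 ψ) 0
  ~> 0
the term's type:
  Nat


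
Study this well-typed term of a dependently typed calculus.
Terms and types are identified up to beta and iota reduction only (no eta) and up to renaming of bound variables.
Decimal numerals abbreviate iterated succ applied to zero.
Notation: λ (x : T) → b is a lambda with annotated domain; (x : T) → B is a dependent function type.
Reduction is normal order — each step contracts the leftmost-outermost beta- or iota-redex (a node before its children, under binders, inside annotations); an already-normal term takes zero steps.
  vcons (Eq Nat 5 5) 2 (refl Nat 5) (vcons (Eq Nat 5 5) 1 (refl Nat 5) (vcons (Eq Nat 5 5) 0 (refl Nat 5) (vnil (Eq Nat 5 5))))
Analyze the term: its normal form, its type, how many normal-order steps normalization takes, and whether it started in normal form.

reduced normal form:
  vcons (Eq Nat 5 5) 2 (refl Nat 5) (vcons (Eq Nat 5 5) 1 (refl Nat 5) (vcons (Eq Nat 5 5) 0 (refl Nat 5) (vnil (Eq Nat 5 5))))
the term's type:
  Vec (Eq Nat 5 5) 3
normal-order step count: 0
started in normal form: yes


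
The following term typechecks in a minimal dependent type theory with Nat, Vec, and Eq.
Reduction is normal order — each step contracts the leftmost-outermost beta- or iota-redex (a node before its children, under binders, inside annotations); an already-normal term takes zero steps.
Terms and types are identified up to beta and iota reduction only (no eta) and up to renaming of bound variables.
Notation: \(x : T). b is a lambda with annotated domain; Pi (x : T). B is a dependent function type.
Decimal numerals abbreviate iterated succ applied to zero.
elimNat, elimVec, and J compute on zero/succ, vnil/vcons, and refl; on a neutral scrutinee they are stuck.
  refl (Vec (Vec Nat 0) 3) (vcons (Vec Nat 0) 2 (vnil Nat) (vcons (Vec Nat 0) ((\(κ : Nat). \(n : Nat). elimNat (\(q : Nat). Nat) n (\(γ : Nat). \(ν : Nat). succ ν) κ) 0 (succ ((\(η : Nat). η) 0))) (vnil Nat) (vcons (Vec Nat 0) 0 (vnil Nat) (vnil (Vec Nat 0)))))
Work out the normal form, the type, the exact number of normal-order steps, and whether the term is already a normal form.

resulting normal form:
  refl (Vec (Vec Nat 0) 3) (vcons (Vec Nat 0) 2 (vnil Nat) (vcons (Vec Nat 0) 1 (vnil Nat) (vcons (Vec Nat 0) 0 (vnil Nat) (vnil (Vec Nat 0)))))
inferred type:
  Eq (Vec (Vec Nat 0) 3) (vcons (Vec Nat 0) 2 (vnil Nat) (vcons (Vec Nat 0) 1 (vnil Nat) (vcons (Vec Nat 0) 0 (vnil Nat) (vnil (Vec Nat 0))))) (vcons (Vec Nat 0) 2 (vnil Nat) (vcons (Vec Nat 0) 1 (vnil Nat) (vcons (Vec Nat 0) 0 (vnil Nat) (vnil (Vec Nat 0)))))
steps to reach normal form (normal order): 4
term was already normal: no
first contracted redex: a beta-redex


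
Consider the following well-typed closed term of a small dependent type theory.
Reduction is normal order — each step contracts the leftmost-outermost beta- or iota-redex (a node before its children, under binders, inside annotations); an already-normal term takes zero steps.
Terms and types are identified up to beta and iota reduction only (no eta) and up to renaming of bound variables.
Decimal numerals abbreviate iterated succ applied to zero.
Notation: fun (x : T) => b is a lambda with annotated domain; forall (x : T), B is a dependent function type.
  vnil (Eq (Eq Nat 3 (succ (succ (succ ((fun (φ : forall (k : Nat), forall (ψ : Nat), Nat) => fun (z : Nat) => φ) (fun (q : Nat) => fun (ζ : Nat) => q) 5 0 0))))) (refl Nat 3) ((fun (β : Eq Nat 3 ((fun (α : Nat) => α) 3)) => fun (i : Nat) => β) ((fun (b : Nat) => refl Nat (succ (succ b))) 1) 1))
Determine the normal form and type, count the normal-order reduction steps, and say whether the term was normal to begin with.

resulting normal form:
  vnil (Eq (Eq Nat 3 3) (refl Nat 3) (refl Nat 3))
type:
  Vec (Eq (Eq Nat 3 3) (refl Nat 3) (refl Nat 3)) 0
reduction steps (normal order): 7
started in normal form: no
first redex: a beta-redex


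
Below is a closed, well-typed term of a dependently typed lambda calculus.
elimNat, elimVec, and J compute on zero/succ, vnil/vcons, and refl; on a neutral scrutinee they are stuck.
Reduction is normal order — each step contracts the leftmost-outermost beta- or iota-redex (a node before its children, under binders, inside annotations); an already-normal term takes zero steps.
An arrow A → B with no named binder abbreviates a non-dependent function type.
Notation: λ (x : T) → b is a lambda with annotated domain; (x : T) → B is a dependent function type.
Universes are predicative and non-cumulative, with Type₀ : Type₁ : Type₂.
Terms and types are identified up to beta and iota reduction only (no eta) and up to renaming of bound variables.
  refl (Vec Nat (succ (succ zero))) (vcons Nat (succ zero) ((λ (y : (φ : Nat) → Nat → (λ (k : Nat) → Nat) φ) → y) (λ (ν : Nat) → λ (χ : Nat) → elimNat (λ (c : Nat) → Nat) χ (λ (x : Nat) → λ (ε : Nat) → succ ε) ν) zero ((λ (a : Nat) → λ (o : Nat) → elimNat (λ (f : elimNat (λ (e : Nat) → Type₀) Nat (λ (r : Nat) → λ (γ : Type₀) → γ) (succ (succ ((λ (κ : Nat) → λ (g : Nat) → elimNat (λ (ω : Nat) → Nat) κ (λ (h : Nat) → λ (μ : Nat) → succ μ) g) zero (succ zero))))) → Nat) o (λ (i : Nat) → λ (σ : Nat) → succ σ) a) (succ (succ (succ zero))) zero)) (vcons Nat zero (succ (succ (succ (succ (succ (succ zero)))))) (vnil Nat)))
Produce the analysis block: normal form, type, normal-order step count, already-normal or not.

normal form:
  refl (Vec Nat (succ (succ zero))) (vcons Nat (succ zero) (succ (succ (succ zero))) (vcons Nat zero (succ (succ (succ (succ (succ (succ zero)))))) (vnil Nat)))
inferred type:
  Eq (Vec Nat (succ (succ zero))) (vcons Nat (succ zero) (succ (succ (succ zero))) (vcons Nat zero (succ (succ (succ (succ (succ (succ zero)))))) (vnil Nat))) (vcons Nat (succ zero) (succ (succ (succ zero))) (vcons Nat zero (succ (succ (succ (succ (succ (succ zero)))))) (vnil Nat)))
normal-order step count: 16
started in normal form: no
first redex: a beta-redex


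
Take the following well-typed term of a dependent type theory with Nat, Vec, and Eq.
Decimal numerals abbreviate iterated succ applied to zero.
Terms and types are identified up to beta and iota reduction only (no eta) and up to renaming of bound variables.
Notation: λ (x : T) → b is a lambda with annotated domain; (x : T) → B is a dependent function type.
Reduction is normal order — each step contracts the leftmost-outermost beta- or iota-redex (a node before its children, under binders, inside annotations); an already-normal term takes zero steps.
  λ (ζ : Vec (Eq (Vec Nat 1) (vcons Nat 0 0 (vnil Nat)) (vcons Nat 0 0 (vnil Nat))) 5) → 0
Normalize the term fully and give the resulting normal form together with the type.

resulting normal form:
  λ (ζ : Vec (Eq (Vec Nat 1) (vcons Nat 0 0 (vnil Nat)) (vcons Nat 0 0 (vnil Nat))) 5) → 0
type:
  (ζ : Vec (Eq (Vec Nat 1) (vcons Nat 0 0 (vnil Nat)) (vcons Nat 0 0 (vnil Nat))) 5) → Nat


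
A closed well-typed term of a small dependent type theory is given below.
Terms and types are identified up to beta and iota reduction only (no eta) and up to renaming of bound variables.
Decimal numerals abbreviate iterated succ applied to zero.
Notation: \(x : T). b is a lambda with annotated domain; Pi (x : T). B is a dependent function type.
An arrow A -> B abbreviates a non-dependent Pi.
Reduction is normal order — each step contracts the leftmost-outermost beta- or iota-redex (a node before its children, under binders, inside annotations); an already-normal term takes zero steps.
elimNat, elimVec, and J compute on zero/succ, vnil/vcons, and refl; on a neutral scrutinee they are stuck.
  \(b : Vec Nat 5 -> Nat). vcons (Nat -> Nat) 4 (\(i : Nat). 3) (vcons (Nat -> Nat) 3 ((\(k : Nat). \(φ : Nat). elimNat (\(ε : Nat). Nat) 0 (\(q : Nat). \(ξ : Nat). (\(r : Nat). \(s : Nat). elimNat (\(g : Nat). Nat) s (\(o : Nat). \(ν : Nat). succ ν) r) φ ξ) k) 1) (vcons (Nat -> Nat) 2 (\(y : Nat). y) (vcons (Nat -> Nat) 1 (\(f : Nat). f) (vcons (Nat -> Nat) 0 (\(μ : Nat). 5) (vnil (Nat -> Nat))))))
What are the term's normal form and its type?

resulting normal form:
  \(b : Vec Nat 5 -> Nat). vcons (Nat -> Nat) 4 (\(i : Nat). 3) (vcons (Nat -> Nat) 3 (\(k : Nat). elimNat (\(φ : Nat). Nat) 0 (\(ε : Nat). \(q : Nat). succ q) k) (vcons (Nat -> Nat) 2 (\(ξ : Nat). ξ) (vcons (Nat -> Nat) 1 (\(r : Nat). r) (vcons (Nat -> Nat) 0 (\(s : Nat). 5) (vnil (Nat -> Nat))))))
the term's type:
  (Vec Nat 5 -> Nat) -> Vec (Nat -> Nat) 5
observation: the first redex contracted is a beta-redex; the normal form is reached in 7 normal-order steps.


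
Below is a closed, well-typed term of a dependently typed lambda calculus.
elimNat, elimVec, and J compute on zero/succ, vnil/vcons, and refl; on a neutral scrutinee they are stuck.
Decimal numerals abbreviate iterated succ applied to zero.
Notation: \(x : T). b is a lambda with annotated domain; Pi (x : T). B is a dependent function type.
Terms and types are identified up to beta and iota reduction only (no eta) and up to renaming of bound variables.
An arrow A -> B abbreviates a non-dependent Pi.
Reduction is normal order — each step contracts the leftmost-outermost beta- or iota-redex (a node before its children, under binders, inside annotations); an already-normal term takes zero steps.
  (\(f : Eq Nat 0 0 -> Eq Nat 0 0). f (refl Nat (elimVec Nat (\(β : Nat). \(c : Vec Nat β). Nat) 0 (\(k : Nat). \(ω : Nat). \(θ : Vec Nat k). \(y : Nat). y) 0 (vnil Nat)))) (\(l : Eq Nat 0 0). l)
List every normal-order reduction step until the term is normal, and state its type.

normal-order reduction:
  (\(f : Eq Nat 0 0 -> Eq Nat 0 0). f (refl Nat (elimVec Nat (\(β : Nat). \(c : Vec Nat β). Nat) 0 (\(k : Nat). \(ω : Nat). \(θ : Vec Nat k). \(y : Nat). y) 0 (vnil Nat)))) (\(l : Eq Nat 0 0). l)
  ~> (\(f : Eq Nat 0 0). f) (refl Nat (elimVec Nat (\(β : Nat). \(c : Vec Nat β). Nat) 0 (\(k : Nat). \(ω : Nat). \(θ : Vec Nat k). \(y : Nat). y) 0 (vnil Nat)))
  ~> refl Nat (elimVec Nat (\(f : Nat). \(β : Vec Nat f). Nat) 0 (\(c : Nat). \(k : Nat). \(ω : Vec Nat c). \(θ : Nat). θ) 0 (vnil Nat))
  ~> refl Nat 0
inferred type:
  Eq Nat 0 0


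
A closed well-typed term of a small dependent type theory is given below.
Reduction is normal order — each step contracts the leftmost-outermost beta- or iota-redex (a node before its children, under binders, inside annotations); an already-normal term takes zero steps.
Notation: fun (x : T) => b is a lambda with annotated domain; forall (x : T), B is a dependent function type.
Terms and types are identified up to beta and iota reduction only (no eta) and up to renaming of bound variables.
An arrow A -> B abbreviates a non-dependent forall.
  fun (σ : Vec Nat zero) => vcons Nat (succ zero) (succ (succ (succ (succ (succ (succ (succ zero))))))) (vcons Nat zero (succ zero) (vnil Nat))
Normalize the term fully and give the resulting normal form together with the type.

resulting normal form:
  fun (σ : Vec Nat zero) => vcons Nat (succ zero) (succ (succ (succ (succ (succ (succ (succ zero))))))) (vcons Nat zero (succ zero) (vnil Nat))
the term's type:
  Vec Nat zero -> Vec Nat (succ (succ zero))
observation: no redex remains anywhere in the term; it is its own normal form.


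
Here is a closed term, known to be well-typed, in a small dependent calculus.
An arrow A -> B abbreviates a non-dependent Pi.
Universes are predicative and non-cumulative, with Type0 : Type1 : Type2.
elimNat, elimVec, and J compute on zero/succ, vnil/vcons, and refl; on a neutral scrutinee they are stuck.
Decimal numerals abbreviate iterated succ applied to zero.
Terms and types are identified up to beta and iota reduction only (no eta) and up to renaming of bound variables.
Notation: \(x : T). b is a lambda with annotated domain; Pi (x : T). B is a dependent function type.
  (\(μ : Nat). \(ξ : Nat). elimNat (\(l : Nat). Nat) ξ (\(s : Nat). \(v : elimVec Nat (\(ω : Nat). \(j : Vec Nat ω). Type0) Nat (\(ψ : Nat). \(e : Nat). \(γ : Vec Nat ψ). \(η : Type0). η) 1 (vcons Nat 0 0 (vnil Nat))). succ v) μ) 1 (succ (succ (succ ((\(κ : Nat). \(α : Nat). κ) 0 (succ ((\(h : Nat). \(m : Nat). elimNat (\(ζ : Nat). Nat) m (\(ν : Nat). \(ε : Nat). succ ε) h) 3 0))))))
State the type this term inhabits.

inferred type:
  Nat


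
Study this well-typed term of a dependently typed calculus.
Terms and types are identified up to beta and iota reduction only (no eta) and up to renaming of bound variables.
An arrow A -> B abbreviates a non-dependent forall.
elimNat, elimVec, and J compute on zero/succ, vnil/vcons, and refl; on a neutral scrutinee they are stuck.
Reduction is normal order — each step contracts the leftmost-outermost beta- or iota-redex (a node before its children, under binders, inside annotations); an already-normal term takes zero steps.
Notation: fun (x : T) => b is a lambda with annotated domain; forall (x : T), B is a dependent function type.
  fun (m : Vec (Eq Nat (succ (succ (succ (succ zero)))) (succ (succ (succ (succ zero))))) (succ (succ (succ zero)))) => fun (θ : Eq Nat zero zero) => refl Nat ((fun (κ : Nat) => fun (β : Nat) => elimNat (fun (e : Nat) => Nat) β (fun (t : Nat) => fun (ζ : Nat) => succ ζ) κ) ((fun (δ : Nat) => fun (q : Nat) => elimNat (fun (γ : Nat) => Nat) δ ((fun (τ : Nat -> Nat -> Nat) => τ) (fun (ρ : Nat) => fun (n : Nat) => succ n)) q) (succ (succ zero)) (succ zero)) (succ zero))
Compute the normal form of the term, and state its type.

reduced normal form:
  fun (m : Vec (Eq Nat (succ (succ (succ (succ zero)))) (succ (succ (succ (succ zero))))) (succ (succ (succ zero)))) => fun (θ : Eq Nat zero zero) => refl Nat (succ (succ (succ (succ zero))))
type:
  Vec (Eq Nat (succ (succ (succ (succ zero)))) (succ (succ (succ (succ zero))))) (succ (succ (succ zero))) -> Eq Nat zero zero -> Eq Nat (succ (succ (succ (succ zero)))) (succ (succ (succ (succ zero))))


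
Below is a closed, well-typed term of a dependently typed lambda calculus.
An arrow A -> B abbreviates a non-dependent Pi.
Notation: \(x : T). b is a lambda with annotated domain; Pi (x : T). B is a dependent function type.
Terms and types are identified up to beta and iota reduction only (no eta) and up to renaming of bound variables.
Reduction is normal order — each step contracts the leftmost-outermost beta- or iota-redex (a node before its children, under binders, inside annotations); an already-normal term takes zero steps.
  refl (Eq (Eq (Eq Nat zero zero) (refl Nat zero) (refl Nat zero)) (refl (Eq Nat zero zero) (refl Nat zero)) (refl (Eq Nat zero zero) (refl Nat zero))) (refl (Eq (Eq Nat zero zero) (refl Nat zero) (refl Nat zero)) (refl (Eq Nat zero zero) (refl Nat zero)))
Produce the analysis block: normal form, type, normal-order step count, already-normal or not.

reduced normal form:
  refl (Eq (Eq (Eq Nat zero zero) (refl Nat zero) (refl Nat zero)) (refl (Eq Nat zero zero) (refl Nat zero)) (refl (Eq Nat zero zero) (refl Nat zero))) (refl (Eq (Eq Nat zero zero) (refl Nat zero) (refl Nat zero)) (refl (Eq Nat zero zero) (refl Nat zero)))
the term's type:
  Eq (Eq (Eq (Eq Nat zero zero) (refl Nat zero) (refl Nat zero)) (refl (Eq Nat zero zero) (refl Nat zero)) (refl (Eq Nat zero zero) (refl Nat zero))) (refl (Eq (Eq Nat zero zero) (refl Nat zero) (refl Nat zero)) (refl (Eq Nat zero zero) (refl Nat zero))) (refl (Eq (Eq Nat zero zero) (refl Nat zero) (refl Nat zero)) (refl (Eq Nat zero zero) (refl Nat zero)))
normal-order step count: 0
already normal: yes


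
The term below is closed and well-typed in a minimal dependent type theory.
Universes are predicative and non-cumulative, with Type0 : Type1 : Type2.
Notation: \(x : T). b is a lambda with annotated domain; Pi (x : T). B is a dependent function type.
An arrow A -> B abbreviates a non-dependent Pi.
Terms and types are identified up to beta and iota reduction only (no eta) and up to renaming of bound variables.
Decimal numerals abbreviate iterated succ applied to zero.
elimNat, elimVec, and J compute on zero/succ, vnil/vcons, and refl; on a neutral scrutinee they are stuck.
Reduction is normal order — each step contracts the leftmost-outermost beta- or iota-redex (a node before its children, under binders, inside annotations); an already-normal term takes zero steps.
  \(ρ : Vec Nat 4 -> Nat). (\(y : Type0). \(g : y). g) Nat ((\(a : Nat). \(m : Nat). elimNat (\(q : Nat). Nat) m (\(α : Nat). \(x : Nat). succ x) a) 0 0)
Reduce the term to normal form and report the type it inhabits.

reduced normal form:
  \(ρ : Vec Nat 4 -> Nat). 0
the term's type:
  (Vec Nat 4 -> Nat) -> Nat


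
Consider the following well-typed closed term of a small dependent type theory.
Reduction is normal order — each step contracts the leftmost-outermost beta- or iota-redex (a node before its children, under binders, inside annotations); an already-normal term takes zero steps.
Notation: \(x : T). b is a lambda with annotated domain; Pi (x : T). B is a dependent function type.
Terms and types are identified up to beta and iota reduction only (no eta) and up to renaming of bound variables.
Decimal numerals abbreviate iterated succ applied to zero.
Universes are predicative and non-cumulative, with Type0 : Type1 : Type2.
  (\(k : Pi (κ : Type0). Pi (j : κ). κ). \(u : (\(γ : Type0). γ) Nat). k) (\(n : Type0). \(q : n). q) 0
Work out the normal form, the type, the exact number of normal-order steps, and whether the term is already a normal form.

reduced normal form:
  \(k : Type0). \(κ : k). κ
inferred type:
  Pi (k : Type0). Pi (κ : k). k
reduction steps (normal order): 2
term was already normal: no
first redex: a beta-redex


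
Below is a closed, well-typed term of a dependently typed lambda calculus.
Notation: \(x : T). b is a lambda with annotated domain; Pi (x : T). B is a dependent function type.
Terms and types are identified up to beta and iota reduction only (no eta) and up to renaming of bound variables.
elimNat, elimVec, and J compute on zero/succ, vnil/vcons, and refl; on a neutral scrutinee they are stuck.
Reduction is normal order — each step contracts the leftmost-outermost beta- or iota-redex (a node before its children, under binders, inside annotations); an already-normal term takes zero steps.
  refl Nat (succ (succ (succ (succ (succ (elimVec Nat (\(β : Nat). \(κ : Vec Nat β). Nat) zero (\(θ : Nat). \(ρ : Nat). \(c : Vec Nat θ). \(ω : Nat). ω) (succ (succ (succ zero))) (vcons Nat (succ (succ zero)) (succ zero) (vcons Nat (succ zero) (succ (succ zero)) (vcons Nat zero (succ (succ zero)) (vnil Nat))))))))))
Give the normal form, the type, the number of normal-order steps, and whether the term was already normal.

reduced normal form:
  refl Nat (succ (succ (succ (succ (succ zero)))))
type:
  Eq Nat (succ (succ (succ (succ (succ zero))))) (succ (succ (succ (succ (succ zero)))))
normal-order step count: 16
term was already normal: no
first redex: an elimVec iota-redex


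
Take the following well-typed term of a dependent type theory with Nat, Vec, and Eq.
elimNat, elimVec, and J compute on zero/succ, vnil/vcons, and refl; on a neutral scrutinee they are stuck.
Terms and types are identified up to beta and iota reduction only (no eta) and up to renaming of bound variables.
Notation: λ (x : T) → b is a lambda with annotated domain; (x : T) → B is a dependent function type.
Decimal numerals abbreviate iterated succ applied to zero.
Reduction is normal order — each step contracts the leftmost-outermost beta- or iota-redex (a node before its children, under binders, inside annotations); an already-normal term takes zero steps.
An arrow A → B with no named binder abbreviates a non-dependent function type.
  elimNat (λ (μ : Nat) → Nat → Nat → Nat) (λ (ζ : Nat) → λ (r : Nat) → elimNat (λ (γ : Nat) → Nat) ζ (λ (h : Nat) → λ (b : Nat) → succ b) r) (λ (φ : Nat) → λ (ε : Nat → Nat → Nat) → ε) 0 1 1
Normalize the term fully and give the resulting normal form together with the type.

normal form:
  2
the term's type:
  Nat
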